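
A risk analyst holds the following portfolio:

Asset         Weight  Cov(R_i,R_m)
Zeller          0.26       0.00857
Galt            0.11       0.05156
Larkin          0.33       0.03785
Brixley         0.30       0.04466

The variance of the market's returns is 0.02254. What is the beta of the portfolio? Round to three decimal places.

1.499

β_Zeller = 0.00857 / 0.02254 = 0.3802
β_Galt = 0.05156 / 0.02254 = 2.2875
β_Larkin = 0.03785 / 0.02254 = 1.6792
β_Brixley = 0.04466 / 0.02254 = 1.9814
β_P = Σ w_i β_i = 0.26×0.3802 + 0.11×2.2875 + 0.33×1.6792 + 0.30×1.9814 = 1.4990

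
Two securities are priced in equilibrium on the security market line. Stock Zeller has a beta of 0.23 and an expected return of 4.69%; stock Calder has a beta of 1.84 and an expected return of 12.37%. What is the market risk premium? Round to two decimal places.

Both satisfy E(R) = R_f + β·MRP, so the slope of the SML is
MRP = (12.37% − 4.69%) / (1.84 − 0.23) = 7.68% / 1.61 = 4.7702%

4.77%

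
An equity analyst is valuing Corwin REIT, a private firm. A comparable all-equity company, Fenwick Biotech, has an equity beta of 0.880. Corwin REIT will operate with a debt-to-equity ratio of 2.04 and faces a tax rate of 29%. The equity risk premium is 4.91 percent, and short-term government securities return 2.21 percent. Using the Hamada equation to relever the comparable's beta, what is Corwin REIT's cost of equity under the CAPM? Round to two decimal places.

β_L = β_U × [1 + (1 − t)(D/E)] = 0.880 × [1 + (1 − 0.29) × 2.04]
    = 0.880 × [1 + 0.71 × 2.04] = 0.880 × 2.4484 = 2.1546
E(R) = R_f + β_L × MRP = 2.21% + 2.1546 × 4.91% = 12.79%

12.79%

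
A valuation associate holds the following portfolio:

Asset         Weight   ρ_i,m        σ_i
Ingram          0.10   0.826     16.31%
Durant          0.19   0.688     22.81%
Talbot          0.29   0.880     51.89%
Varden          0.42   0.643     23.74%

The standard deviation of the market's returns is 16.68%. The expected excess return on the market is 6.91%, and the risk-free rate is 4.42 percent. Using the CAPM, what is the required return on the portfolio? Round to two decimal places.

β_Ingram = 0.826 × 16.31% / 16.68% = 0.8077
β_Durant = 0.688 × 22.81% / 16.68% = 0.9408
β_Talbot = 0.880 × 51.89% / 16.68% = 2.7376
β_Varden = 0.643 × 23.74% / 16.68% = 0.9152
β_P = Σ w_i β_i = 0.10×0.8077 + 0.19×0.9408 + 0.29×2.7376 + 0.42×0.9152 = 1.4378
E(R_P) = R_f + β_P × MRP = 4.42% + 1.4378 × 6.91% = 14.36%

14.36%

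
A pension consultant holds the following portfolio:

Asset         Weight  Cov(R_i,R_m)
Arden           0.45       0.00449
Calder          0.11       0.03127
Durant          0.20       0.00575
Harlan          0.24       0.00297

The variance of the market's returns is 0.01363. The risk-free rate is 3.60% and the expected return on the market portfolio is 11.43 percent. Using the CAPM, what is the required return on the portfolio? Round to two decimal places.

β_Arden = 0.00449 / 0.01363 = 0.3294
β_Calder = 0.03127 / 0.01363 = 2.2942
β_Durant = 0.00575 / 0.01363 = 0.4219
β_Harlan = 0.00297 / 0.01363 = 0.2179
β_P = Σ w_i β_i = 0.45×0.3294 + 0.11×2.2942 + 0.20×0.4219 + 0.24×0.2179 = 0.5373
MRP = 11.43% − 3.60% = 7.83%
E(R_P) = R_f + β_P × MRP = 3.60% + 0.5373 × 7.83% = 7.81%

7.81%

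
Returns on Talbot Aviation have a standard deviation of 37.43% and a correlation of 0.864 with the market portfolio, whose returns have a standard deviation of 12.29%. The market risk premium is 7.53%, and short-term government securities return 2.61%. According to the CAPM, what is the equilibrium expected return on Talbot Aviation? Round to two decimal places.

22.42%

β = ρ × σ_i / σ_m = 0.864 × 37.43% / 12.29% = 2.6314
E(R) = 2.61% + 2.6314 × 7.53% = 22.42%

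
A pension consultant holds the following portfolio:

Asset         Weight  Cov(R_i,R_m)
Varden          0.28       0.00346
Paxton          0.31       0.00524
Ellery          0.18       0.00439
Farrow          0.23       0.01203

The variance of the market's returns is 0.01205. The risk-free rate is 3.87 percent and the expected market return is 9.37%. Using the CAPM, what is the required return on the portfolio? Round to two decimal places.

6.68%

β_Varden = 0.00346 / 0.01205 = 0.2871
β_Paxton = 0.00524 / 0.01205 = 0.4349
β_Ellery = 0.00439 / 0.01205 = 0.3643
β_Farrow = 0.01203 / 0.01205 = 0.9983
β_P = Σ w_i β_i = 0.28×0.2871 + 0.31×0.4349 + 0.18×0.3643 + 0.23×0.9983 = 0.5104
MRP = 9.37% − 3.87% = 5.50%
E(R_P) = R_f + β_P × MRP = 3.87% + 0.5104 × 5.50% = 6.68%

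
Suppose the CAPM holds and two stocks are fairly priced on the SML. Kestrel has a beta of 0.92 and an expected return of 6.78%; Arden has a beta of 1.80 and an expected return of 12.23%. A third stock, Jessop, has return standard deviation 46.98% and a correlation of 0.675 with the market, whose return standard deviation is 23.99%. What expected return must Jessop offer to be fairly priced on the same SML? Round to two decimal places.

MRP = (12.23% − 6.78%) / (1.80 − 0.92) = 6.1932%
R_f = 6.78% − 0.92 × 6.1932% = 1.0823%
β_Jessop = ρ·σ_i/σ_m = 0.675 × 46.98 / 23.99 = 1.3219
E(R_Jessop) = R_f + β × MRP = 1.0823% + 1.3219 × 6.1932% = 9.27%

9.27%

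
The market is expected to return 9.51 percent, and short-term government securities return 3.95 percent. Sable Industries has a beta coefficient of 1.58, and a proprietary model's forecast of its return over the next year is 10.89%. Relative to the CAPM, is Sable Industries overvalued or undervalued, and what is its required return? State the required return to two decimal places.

MRP = 9.51% − 3.95% = 5.56%
Required return = R_f + β·MRP = 3.95% + 1.58 × 5.56% = 12.73%
Forecast 10.89% < required 12.73% → the stock plots below the SML → overvalued.

Overvalued; required return 12.73%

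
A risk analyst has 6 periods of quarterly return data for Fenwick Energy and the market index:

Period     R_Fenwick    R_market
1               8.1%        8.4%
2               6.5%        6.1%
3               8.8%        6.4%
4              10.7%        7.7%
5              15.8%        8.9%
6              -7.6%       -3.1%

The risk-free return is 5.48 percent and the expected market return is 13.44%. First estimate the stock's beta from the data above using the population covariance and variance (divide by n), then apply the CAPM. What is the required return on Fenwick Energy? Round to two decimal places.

Mean R_i = (8.1 + 6.5 + 8.8 + 10.7 + 15.8 − 7.6) / 6 = 7.0500%
Mean R_m = (8.4 + 6.1 + 6.4 + 7.7 + 8.9 − 3.1) / 6 = 5.7333%
Σ(R_i − R̄_i)(R_m − R̄_m) = 168.0600  ⇒  Cov = 168.0600 / 6 = 28.0100
Σ(R_m − R̄_m)² = 99.6133  ⇒  Var(R_m) = 99.6133 / 6 = 16.6022
β = Cov / Var(R_m) = 28.0100 / 16.6022 = 1.6871
MRP = 13.44% − 5.48% = 7.96%
E(R) = R_f + β × MRP = 5.48% + 1.6871 × 7.96% = 18.91%

18.91%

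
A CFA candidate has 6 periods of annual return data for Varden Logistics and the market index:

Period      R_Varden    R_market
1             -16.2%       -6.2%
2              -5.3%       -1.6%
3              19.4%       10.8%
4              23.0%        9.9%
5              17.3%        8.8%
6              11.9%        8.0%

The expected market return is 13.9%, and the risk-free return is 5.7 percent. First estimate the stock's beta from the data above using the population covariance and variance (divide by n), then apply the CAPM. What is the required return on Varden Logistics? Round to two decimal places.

23.59%

Mean R_i = (-16.2 − 5.3 + 19.4 + 23.0 + 17.3 + 11.9) / 6 = 8.3500%
Mean R_m = (-6.2 − 1.6 + 10.8 + 9.9 + 8.8 + 8.0) / 6 = 4.9500%
Σ(R_i − R̄_i)(R_m − R̄_m) = 545.5850  ⇒  Cov = 545.5850 / 6 = 90.9308
Σ(R_m − R̄_m)² = 250.0750  ⇒  Var(R_m) = 250.0750 / 6 = 41.6792
β = Cov / Var(R_m) = 90.9308 / 41.6792 = 2.1817
MRP = 13.9% − 5.7% = 8.20%
E(R) = R_f + β × MRP = 5.7% + 2.1817 × 8.2% = 23.59%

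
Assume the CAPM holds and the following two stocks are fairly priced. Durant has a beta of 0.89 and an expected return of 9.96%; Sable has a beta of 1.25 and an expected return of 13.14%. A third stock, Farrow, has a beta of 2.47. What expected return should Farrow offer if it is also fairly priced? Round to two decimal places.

MRP (SML slope) = (13.14% − 9.96%) / (1.25 − 0.89) = 3.18% / 0.36 = 8.8333%
R_f (intercept) = 9.96% − 0.89 × 8.8333% = 2.0984%
E(R_Farrow) = R_f + β × MRP = 2.0984% + 2.47 × 8.8333% = 23.92%

23.92%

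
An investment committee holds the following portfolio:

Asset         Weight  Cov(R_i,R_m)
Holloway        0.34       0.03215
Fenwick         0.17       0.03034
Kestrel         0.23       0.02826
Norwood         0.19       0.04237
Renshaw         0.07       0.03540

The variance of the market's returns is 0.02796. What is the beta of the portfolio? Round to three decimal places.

β_Holloway = 0.03215 / 0.02796 = 1.1499
β_Fenwick = 0.03034 / 0.02796 = 1.0851
β_Kestrel = 0.02826 / 0.02796 = 1.0107
β_Norwood = 0.04237 / 0.02796 = 1.5154
β_Renshaw = 0.03540 / 0.02796 = 1.2661
β_P = Σ w_i β_i = 0.34×1.1499 + 0.17×1.0851 + 0.23×1.0107 + 0.19×1.5154 + 0.07×1.2661 = 1.1844

1.184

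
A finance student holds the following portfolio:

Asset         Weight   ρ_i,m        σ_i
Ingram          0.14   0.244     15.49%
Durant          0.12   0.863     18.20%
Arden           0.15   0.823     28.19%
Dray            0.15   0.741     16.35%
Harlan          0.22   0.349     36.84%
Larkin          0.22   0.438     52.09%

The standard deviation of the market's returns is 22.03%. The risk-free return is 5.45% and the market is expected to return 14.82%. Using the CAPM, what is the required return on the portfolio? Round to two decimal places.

12.07%

β_Ingram = 0.244 × 15.49% / 22.03% = 0.1716
β_Durant = 0.863 × 18.20% / 22.03% = 0.7130
β_Arden = 0.823 × 28.19% / 22.03% = 1.0531
β_Dray = 0.741 × 16.35% / 22.03% = 0.5499
β_Harlan = 0.349 × 36.84% / 22.03% = 0.5836
β_Larkin = 0.438 × 52.09% / 22.03% = 1.0357
β_P = Σ w_i β_i = 0.14×0.1716 + 0.12×0.7130 + 0.15×1.0531 + 0.15×0.5499 + 0.22×0.5836 + 0.22×1.0357 = 0.7063
MRP = 14.82% − 5.45% = 9.37%
E(R_P) = R_f + β_P × MRP = 5.45% + 0.7063 × 9.37% = 12.07%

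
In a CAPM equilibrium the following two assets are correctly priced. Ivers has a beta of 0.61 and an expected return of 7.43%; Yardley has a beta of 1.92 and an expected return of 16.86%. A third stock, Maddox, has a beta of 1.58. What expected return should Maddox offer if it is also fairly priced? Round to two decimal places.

14.41%

MRP (SML slope) = (16.86% − 7.43%) / (1.92 − 0.61) = 9.43% / 1.31 = 7.1985%
R_f (intercept) = 7.43% − 0.61 × 7.1985% = 3.0389%
E(R_Maddox) = R_f + β × MRP = 3.0389% + 1.58 × 7.1985% = 14.41%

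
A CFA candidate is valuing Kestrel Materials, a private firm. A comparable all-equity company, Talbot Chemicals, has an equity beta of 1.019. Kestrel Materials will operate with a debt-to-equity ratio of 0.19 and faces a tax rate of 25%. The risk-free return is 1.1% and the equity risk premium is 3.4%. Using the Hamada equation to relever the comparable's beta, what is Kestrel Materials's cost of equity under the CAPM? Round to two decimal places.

β_L = β_U × [1 + (1 − t)(D/E)] = 1.019 × [1 + (1 − 0.25) × 0.19]
    = 1.019 × [1 + 0.75 × 0.19] = 1.019 × 1.1425 = 1.1642
E(R) = R_f + β_L × MRP = 1.1% + 1.1642 × 3.4% = 5.06%

5.06%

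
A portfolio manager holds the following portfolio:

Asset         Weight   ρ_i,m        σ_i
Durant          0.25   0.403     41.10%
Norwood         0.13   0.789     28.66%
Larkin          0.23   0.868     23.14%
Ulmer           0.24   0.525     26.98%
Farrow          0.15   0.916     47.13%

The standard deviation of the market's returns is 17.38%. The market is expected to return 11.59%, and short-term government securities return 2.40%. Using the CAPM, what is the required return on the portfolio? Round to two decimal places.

β_Durant = 0.403 × 41.10% / 17.38% = 0.9530
β_Norwood = 0.789 × 28.66% / 17.38% = 1.3011
β_Larkin = 0.868 × 23.14% / 17.38% = 1.1557
β_Ulmer = 0.525 × 26.98% / 17.38% = 0.8150
β_Farrow = 0.916 × 47.13% / 17.38% = 2.4840
β_P = Σ w_i β_i = 0.25×0.9530 + 0.13×1.3011 + 0.23×1.1557 + 0.24×0.8150 + 0.15×2.4840 = 1.2414
MRP = 11.59% − 2.40% = 9.19%
E(R_P) = R_f + β_P × MRP = 2.40% + 1.2414 × 9.19% = 13.81%

13.81%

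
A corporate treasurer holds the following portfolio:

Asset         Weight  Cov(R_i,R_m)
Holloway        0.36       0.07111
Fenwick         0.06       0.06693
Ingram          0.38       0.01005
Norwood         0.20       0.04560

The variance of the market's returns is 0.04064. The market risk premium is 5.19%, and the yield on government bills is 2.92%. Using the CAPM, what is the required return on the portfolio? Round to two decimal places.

8.35%

β_Holloway = 0.07111 / 0.04064 = 1.7498
β_Fenwick = 0.06693 / 0.04064 = 1.6469
β_Ingram = 0.01005 / 0.04064 = 0.2473
β_Norwood = 0.04560 / 0.04064 = 1.1220
β_P = Σ w_i β_i = 0.36×1.7498 + 0.06×1.6469 + 0.38×0.2473 + 0.20×1.1220 = 1.0471
E(R_P) = R_f + β_P × MRP = 2.92% + 1.0471 × 5.19% = 8.35%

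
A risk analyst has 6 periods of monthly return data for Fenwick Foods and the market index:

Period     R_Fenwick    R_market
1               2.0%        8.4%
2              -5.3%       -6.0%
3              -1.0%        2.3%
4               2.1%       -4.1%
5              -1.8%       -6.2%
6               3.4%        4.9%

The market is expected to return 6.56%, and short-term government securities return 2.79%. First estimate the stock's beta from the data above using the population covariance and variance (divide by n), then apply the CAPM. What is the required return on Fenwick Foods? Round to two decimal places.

4.08%

Mean R_i = (2.0 − 5.3 − 1.0 + 2.1 − 1.8 + 3.4) / 6 = -0.1000%
Mean R_m = (8.4 − 6.0 + 2.3 − 4.1 − 6.2 + 4.9) / 6 = -0.1167%
Σ(R_i − R̄_i)(R_m − R̄_m) = 65.4400  ⇒  Cov = 65.4400 / 6 = 10.9067
Σ(R_m − R̄_m)² = 191.0283  ⇒  Var(R_m) = 191.0283 / 6 = 31.8381
β = Cov / Var(R_m) = 10.9067 / 31.8381 = 0.3426
MRP = 6.56% − 2.79% = 3.77%
E(R) = R_f + β × MRP = 2.79% + 0.3426 × 3.77% = 4.08%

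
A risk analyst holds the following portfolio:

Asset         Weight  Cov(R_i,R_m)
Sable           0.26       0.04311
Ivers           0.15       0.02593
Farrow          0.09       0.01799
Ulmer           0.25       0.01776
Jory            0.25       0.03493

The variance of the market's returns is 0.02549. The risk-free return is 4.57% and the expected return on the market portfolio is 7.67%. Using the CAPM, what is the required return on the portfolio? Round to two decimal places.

β_Sable = 0.04311 / 0.02549 = 1.6913
β_Ivers = 0.02593 / 0.02549 = 1.0173
β_Farrow = 0.01799 / 0.02549 = 0.7058
β_Ulmer = 0.01776 / 0.02549 = 0.6967
β_Jory = 0.03493 / 0.02549 = 1.3703
β_P = Σ w_i β_i = 0.26×1.6913 + 0.15×1.0173 + 0.09×0.7058 + 0.25×0.6967 + 0.25×1.3703 = 1.1726
MRP = 7.67% − 4.57% = 3.10%
E(R_P) = R_f + β_P × MRP = 4.57% + 1.1726 × 3.10% = 8.21%

8.21%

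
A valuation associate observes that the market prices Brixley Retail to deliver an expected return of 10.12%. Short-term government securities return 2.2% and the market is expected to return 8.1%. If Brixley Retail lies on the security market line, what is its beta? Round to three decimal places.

MRP = 8.1% − 2.2% = 5.90%
β = (E(R) − R_f) / MRP = (10.12% − 2.2%) / 5.9% = 7.92% / 5.9% = 1.342

1.342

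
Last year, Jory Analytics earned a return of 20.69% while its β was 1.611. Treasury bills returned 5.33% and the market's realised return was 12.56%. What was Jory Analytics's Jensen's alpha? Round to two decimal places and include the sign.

+3.71%

Market excess return = 12.56% − 5.33% = 7.23%
CAPM benchmark = R_f + β(R_m − R_f) = 5.33% + 1.611 × 7.23% = 16.97753%
α = actual − benchmark = 20.69% − 16.97753% = +3.71%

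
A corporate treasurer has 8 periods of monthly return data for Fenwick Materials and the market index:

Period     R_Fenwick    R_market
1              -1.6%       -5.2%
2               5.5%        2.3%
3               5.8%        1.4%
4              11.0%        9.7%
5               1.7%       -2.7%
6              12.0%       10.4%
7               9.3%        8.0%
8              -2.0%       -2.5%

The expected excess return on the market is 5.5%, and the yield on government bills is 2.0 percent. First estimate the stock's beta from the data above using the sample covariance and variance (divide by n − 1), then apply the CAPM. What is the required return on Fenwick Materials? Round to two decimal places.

Mean R_i = (-1.6 + 5.5 + 5.8 + 11.0 + 1.7 + 12.0 + 9.3 − 2.0) / 8 = 5.2125%
Mean R_m = (-5.2 + 2.3 + 1.4 + 9.7 − 2.7 + 10.4 + 8.0 − 2.5) / 8 = 2.6750%
Σ(R_i − R̄_i)(R_m − R̄_m) = 223.8525  ⇒  Cov = 223.8525 / 7 = 31.9789
Σ(R_m − R̄_m)² = 256.8350  ⇒  Var(R_m) = 256.8350 / 7 = 36.6907
β = Cov / Var(R_m) = 31.9789 / 36.6907 = 0.8716
E(R) = R_f + β × MRP = 2.0% + 0.8716 × 5.5% = 6.79%

6.79%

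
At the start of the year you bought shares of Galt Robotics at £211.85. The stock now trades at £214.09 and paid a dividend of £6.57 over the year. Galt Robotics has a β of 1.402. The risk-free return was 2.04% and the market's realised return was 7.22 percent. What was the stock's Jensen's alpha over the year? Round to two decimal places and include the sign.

Realised HPR = (P1 + D1 − P0) / P0 = (214.09 + 6.57 − 211.85) / 211.85 = 8.81 / 211.85 = 4.1586%
MRP = 7.22% − 2.04% = 5.18%
CAPM required = R_f + β·MRP = 2.04% + 1.402 × 5.18% = 9.30236%
α = realised − required = 4.1586% − 9.30236% = -5.14%

-5.14%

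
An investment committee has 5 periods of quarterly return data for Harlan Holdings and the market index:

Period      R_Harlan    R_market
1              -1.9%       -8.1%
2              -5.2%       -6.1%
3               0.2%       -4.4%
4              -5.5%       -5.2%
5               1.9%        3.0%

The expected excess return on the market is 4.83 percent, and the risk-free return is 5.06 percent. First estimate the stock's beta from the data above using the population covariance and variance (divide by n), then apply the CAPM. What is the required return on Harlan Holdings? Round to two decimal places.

7.54%

Mean R_i = (-1.9 − 5.2 + 0.2 − 5.5 + 1.9) / 5 = -2.1000%
Mean R_m = (-8.1 − 6.1 − 4.4 − 5.2 + 3.0) / 5 = -4.1600%
Σ(R_i − R̄_i)(R_m − R̄_m) = 36.8500  ⇒  Cov = 36.8500 / 5 = 7.3700
Σ(R_m − R̄_m)² = 71.6920  ⇒  Var(R_m) = 71.6920 / 5 = 14.3384
β = Cov / Var(R_m) = 7.3700 / 14.3384 = 0.5140
E(R) = R_f + β × MRP = 5.06% + 0.5140 × 4.83% = 7.54%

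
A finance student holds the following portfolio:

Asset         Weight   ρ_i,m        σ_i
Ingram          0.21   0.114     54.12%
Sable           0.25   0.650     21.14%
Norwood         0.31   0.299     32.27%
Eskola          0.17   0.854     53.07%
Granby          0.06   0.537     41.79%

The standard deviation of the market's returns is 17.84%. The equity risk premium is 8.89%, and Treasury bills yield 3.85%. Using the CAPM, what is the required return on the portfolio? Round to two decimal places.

12.21%

β_Ingram = 0.114 × 54.12% / 17.84% = 0.3458
β_Sable = 0.650 × 21.14% / 17.84% = 0.7702
β_Norwood = 0.299 × 32.27% / 17.84% = 0.5408
β_Eskola = 0.854 × 53.07% / 17.84% = 2.5405
β_Granby = 0.537 × 41.79% / 17.84% = 1.2579
β_P = Σ w_i β_i = 0.21×0.3458 + 0.25×0.7702 + 0.31×0.5408 + 0.17×2.5405 + 0.06×1.2579 = 0.9402
E(R_P) = R_f + β_P × MRP = 3.85% + 0.9402 × 8.89% = 12.21%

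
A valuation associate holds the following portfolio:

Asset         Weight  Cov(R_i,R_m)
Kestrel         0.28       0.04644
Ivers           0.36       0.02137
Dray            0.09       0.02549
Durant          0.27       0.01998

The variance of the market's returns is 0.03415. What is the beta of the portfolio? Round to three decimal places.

0.831

β_Kestrel = 0.04644 / 0.03415 = 1.3599
β_Ivers = 0.02137 / 0.03415 = 0.6258
β_Dray = 0.02549 / 0.03415 = 0.7464
β_Durant = 0.01998 / 0.03415 = 0.5851
β_P = Σ w_i β_i = 0.28×1.3599 + 0.36×0.6258 + 0.09×0.7464 + 0.27×0.5851 = 0.8312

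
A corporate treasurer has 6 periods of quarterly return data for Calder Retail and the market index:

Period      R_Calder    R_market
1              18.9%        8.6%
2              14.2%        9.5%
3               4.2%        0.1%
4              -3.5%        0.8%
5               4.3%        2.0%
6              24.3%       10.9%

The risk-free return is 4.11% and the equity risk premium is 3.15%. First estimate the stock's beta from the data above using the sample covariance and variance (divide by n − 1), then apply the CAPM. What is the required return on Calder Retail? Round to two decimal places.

Mean R_i = (18.9 + 14.2 + 4.2 − 3.5 + 4.3 + 24.3) / 6 = 10.4000%
Mean R_m = (8.6 + 9.5 + 0.1 + 0.8 + 2.0 + 10.9) / 6 = 5.3167%
Σ(R_i − R̄_i)(R_m − R̄_m) = 236.7700  ⇒  Cov = 236.7700 / 5 = 47.3540
Σ(R_m − R̄_m)² = 118.0683  ⇒  Var(R_m) = 118.0683 / 5 = 23.6137
β = Cov / Var(R_m) = 47.3540 / 23.6137 = 2.0054
E(R) = R_f + β × MRP = 4.11% + 2.0054 × 3.15% = 10.43%

10.43%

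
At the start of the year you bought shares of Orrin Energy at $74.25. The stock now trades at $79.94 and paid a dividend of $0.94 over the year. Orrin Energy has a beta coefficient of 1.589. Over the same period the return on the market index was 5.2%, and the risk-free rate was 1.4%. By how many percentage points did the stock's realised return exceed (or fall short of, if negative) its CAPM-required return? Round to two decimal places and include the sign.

+1.49%

Realised HPR = (P1 + D1 − P0) / P0 = (79.94 + 0.94 − 74.25) / 74.25 = 6.63 / 74.25 = 8.9293%
MRP = 5.2% − 1.4% = 3.80%
CAPM required = R_f + β·MRP = 1.4% + 1.589 × 3.8% = 7.4382%
α = realised − required = 8.9293% − 7.4382% = +1.49%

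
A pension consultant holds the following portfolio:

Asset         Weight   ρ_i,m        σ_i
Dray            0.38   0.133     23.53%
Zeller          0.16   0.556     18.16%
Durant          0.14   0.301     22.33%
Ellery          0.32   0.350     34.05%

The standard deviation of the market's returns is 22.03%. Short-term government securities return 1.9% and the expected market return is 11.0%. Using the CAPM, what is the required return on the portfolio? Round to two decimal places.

5.02%

β_Dray = 0.133 × 23.53% / 22.03% = 0.1421
β_Zeller = 0.556 × 18.16% / 22.03% = 0.4583
β_Durant = 0.301 × 22.33% / 22.03% = 0.3051
β_Ellery = 0.350 × 34.05% / 22.03% = 0.5410
β_P = Σ w_i β_i = 0.38×0.1421 + 0.16×0.4583 + 0.14×0.3051 + 0.32×0.5410 = 0.3432
MRP = 11.0% − 1.9% = 9.10%
E(R_P) = R_f + β_P × MRP = 1.9% + 0.3432 × 9.1% = 5.02%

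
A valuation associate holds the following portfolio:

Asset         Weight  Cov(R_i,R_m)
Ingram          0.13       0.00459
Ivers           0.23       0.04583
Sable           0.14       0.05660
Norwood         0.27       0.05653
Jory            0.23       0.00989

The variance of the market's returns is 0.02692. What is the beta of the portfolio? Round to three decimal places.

β_Ingram = 0.00459 / 0.02692 = 0.1705
β_Ivers = 0.04583 / 0.02692 = 1.7025
β_Sable = 0.05660 / 0.02692 = 2.1025
β_Norwood = 0.05653 / 0.02692 = 2.0999
β_Jory = 0.00989 / 0.02692 = 0.3674
β_P = Σ w_i β_i = 0.13×0.1705 + 0.23×1.7025 + 0.14×2.1025 + 0.27×2.0999 + 0.23×0.3674 = 1.3596

1.360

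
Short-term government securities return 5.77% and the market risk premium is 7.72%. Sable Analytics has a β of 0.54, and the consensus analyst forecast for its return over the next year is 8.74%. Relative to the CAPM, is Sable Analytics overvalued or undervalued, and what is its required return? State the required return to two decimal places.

Overvalued; required return 9.94%

Required return = R_f + β·MRP = 5.77% + 0.54 × 7.72% = 9.94%
Forecast 8.74% < required 9.94% → the stock plots below the SML → overvalued.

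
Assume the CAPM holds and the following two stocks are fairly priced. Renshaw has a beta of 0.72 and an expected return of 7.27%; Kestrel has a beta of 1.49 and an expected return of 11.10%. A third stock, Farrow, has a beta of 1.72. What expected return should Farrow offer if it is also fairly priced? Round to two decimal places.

12.24%

MRP (SML slope) = (11.10% − 7.27%) / (1.49 − 0.72) = 3.83% / 0.77 = 4.9740%
R_f (intercept) = 7.27% − 0.72 × 4.9740% = 3.6887%
E(R_Farrow) = R_f + β × MRP = 3.6887% + 1.72 × 4.9740% = 12.24%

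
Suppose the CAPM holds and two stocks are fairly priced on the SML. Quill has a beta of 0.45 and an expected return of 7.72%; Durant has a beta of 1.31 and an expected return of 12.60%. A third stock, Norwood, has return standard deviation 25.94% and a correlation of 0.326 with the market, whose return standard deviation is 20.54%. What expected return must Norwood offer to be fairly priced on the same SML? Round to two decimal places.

MRP = (12.60% − 7.72%) / (1.31 − 0.45) = 5.6744%
R_f = 7.72% − 0.45 × 5.6744% = 5.1665%
β_Norwood = ρ·σ_i/σ_m = 0.326 × 25.94 / 20.54 = 0.4117
E(R_Norwood) = R_f + β × MRP = 5.1665% + 0.4117 × 5.6744% = 7.50%

7.50%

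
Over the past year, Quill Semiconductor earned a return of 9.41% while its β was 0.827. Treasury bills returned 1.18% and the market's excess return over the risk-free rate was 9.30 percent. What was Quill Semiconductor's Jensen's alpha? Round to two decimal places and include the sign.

+0.54%

CAPM benchmark = R_f + β(R_m − R_f) = 1.18% + 0.827 × 9.30% = 8.87110%
α = actual − benchmark = 9.41% − 8.87110% = +0.54%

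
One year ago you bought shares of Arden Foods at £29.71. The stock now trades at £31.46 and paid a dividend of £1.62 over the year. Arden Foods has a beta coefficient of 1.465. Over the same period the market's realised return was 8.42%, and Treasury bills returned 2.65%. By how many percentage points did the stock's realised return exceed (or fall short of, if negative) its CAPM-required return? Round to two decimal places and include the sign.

+0.24%

Realised HPR = (P1 + D1 − P0) / P0 = (31.46 + 1.62 − 29.71) / 29.71 = 3.37 / 29.71 = 11.3430%
MRP = 8.42% − 2.65% = 5.77%
CAPM required = R_f + β·MRP = 2.65% + 1.465 × 5.77% = 11.10305%
α = realised − required = 11.3430% − 11.10305% = +0.24%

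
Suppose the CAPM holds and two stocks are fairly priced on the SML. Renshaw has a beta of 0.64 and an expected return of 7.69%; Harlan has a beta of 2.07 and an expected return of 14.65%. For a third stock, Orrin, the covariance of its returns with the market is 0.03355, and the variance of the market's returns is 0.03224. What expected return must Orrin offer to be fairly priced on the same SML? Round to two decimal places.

MRP = (14.65% − 7.69%) / (2.07 − 0.64) = 4.8671%
R_f = 7.69% − 0.64 × 4.8671% = 4.5751%
β_Orrin = Cov / Var(R_m) = 0.03355 / 0.03224 = 1.0406
E(R_Orrin) = R_f + β × MRP = 4.5751% + 1.0406 × 4.8671% = 9.64%

9.64%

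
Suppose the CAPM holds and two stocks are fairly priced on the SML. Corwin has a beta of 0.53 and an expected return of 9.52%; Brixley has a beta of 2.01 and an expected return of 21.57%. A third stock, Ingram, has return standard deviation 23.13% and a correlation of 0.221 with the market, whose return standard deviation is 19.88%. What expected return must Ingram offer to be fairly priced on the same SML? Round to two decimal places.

MRP = (21.57% − 9.52%) / (2.01 − 0.53) = 8.1419%
R_f = 9.52% − 0.53 × 8.1419% = 5.2048%
β_Ingram = ρ·σ_i/σ_m = 0.221 × 23.13 / 19.88 = 0.2571
E(R_Ingram) = R_f + β × MRP = 5.2048% + 0.2571 × 8.1419% = 7.30%

7.30%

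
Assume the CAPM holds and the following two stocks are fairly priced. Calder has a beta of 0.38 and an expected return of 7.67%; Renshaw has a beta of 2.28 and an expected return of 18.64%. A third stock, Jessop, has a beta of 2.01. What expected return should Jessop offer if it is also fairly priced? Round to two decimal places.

17.08%

MRP (SML slope) = (18.64% − 7.67%) / (2.28 − 0.38) = 10.97% / 1.90 = 5.7737%
R_f (intercept) = 7.67% − 0.38 × 5.7737% = 5.4760%
E(R_Jessop) = R_f + β × MRP = 5.4760% + 2.01 × 5.7737% = 17.08%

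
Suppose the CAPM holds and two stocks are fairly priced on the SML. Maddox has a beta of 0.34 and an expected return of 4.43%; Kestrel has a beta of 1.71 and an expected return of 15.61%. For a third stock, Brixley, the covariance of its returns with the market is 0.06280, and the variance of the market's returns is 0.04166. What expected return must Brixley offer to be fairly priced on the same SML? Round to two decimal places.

13.96%

MRP = (15.61% − 4.43%) / (1.71 − 0.34) = 8.1606%
R_f = 4.43% − 0.34 × 8.1606% = 1.6554%
β_Brixley = Cov / Var(R_m) = 0.06280 / 0.04166 = 1.5074
E(R_Brixley) = R_f + β × MRP = 1.6554% + 1.5074 × 8.1606% = 13.96%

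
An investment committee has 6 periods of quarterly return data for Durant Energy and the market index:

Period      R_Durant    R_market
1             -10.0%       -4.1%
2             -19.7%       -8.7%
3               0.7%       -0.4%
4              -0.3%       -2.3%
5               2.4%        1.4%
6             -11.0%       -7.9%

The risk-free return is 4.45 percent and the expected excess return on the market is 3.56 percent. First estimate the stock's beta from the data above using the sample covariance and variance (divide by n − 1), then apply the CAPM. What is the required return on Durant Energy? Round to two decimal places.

11.60%

Mean R_i = (-10.0 − 19.7 + 0.7 − 0.3 + 2.4 − 11.0) / 6 = -6.3167%
Mean R_m = (-4.1 − 8.7 − 0.4 − 2.3 + 1.4 − 7.9) / 6 = -3.6667%
Σ(R_i − R̄_i)(R_m − R̄_m) = 164.0933  ⇒  Cov = 164.0933 / 5 = 32.8187
Σ(R_m − R̄_m)² = 81.6533  ⇒  Var(R_m) = 81.6533 / 5 = 16.3307
β = Cov / Var(R_m) = 32.8187 / 16.3307 = 2.0096
E(R) = R_f + β × MRP = 4.45% + 2.0096 × 3.56% = 11.60%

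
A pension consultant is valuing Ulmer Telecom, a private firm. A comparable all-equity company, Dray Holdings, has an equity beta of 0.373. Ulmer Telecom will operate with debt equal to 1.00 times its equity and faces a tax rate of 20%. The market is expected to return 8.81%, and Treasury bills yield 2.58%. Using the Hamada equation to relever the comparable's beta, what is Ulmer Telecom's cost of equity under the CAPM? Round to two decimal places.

β_L = β_U × [1 + (1 − t)(D/E)] = 0.373 × [1 + (1 − 0.20) × 1.00]
    = 0.373 × [1 + 0.80 × 1.00] = 0.373 × 1.8000 = 0.6714
MRP = 8.81% − 2.58% = 6.23%
E(R) = R_f + β_L × MRP = 2.58% + 0.6714 × 6.23% = 6.76%

6.76%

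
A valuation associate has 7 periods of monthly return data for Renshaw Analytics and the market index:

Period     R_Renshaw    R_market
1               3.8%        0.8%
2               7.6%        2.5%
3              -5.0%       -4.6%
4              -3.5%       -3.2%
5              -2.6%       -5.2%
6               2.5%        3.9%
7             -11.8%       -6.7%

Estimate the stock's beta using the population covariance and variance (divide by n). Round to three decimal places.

Mean R_i = (3.8 + 7.6 − 5.0 − 3.5 − 2.6 + 2.5 − 11.8) / 7 = -1.2857%
Mean R_m = (0.8 + 2.5 − 4.6 − 3.2 − 5.2 + 3.9 − 6.7) / 7 = -1.7857%
Σ(R_i − R̄_i)(R_m − R̄_m) = 142.4986  ⇒  Cov = 142.4986 / 7 = 20.3569
Σ(R_m − R̄_m)² = 103.1086  ⇒  Var(R_m) = 103.1086 / 7 = 14.7298
β = Cov / Var(R_m) = 20.3569 / 14.7298 = 1.3820

1.382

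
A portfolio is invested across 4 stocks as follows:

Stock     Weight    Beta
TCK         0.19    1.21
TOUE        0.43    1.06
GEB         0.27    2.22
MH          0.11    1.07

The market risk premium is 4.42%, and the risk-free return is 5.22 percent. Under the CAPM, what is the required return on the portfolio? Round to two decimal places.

β_P = Σ w_i β_i = 0.19×1.21 + 0.43×1.06 + 0.27×2.22 + 0.11×1.07 = 1.4028
E(R_P) = R_f + β_P × MRP = 5.22% + 1.4028 × 4.42% = 11.42%

11.42%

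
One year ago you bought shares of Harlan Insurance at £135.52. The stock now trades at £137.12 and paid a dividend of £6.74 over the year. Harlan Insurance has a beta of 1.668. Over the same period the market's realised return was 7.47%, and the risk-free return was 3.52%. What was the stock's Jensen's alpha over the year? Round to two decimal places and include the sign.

Realised HPR = (P1 + D1 − P0) / P0 = (137.12 + 6.74 − 135.52) / 135.52 = 8.34 / 135.52 = 6.1541%
MRP = 7.47% − 3.52% = 3.95%
CAPM required = R_f + β·MRP = 3.52% + 1.668 × 3.95% = 10.10860%
α = realised − required = 6.1541% − 10.10860% = -3.95%

-3.95%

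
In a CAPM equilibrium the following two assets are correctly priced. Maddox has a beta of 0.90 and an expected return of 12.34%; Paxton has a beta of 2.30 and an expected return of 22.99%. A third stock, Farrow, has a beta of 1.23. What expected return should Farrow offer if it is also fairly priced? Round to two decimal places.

MRP (SML slope) = (22.99% − 12.34%) / (2.30 − 0.90) = 10.65% / 1.40 = 7.6071%
R_f (intercept) = 12.34% − 0.90 × 7.6071% = 5.4936%
E(R_Farrow) = R_f + β × MRP = 5.4936% + 1.23 × 7.6071% = 14.85%

14.85%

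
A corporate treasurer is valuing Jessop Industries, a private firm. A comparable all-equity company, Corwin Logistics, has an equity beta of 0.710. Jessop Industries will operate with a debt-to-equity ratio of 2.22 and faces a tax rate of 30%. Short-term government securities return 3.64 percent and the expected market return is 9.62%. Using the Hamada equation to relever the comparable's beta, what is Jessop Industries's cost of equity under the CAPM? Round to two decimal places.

14.48%

β_L = β_U × [1 + (1 − t)(D/E)] = 0.710 × [1 + (1 − 0.30) × 2.22]
    = 0.710 × [1 + 0.70 × 2.22] = 0.710 × 2.5540 = 1.8133
MRP = 9.62% − 3.64% = 5.98%
E(R) = R_f + β_L × MRP = 3.64% + 1.8133 × 5.98% = 14.48%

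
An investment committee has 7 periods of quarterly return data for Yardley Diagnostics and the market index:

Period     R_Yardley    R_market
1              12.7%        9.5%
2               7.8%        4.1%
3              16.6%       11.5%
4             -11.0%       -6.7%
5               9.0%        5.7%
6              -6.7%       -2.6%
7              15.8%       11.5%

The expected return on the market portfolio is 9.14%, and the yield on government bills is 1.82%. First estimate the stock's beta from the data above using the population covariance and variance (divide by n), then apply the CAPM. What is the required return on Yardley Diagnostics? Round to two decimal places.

13.02%

Mean R_i = (12.7 + 7.8 + 16.6 − 11.0 + 9.0 − 6.7 + 15.8) / 7 = 6.3143%
Mean R_m = (9.5 + 4.1 + 11.5 − 6.7 + 5.7 − 2.6 + 11.5) / 7 = 4.7143%
Σ(R_i − R̄_i)(R_m − R̄_m) = 459.2786  ⇒  Cov = 459.2786 / 7 = 65.6112
Σ(R_m − R̄_m)² = 300.1286  ⇒  Var(R_m) = 300.1286 / 7 = 42.8755
β = Cov / Var(R_m) = 65.6112 / 42.8755 = 1.5303
MRP = 9.14% − 1.82% = 7.32%
E(R) = R_f + β × MRP = 1.82% + 1.5303 × 7.32% = 13.02%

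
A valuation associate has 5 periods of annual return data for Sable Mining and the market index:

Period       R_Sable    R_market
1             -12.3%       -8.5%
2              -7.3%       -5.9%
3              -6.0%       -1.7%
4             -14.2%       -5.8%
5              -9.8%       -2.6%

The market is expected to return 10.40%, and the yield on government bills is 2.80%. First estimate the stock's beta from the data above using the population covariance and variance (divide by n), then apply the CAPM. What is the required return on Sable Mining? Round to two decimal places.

Mean R_i = (-12.3 − 7.3 − 6.0 − 14.2 − 9.8) / 5 = -9.9200%
Mean R_m = (-8.5 − 5.9 − 1.7 − 5.8 − 2.6) / 5 = -4.9000%
Σ(R_i − R̄_i)(R_m − R̄_m) = 22.6200  ⇒  Cov = 22.6200 / 5 = 4.5240
Σ(R_m − R̄_m)² = 30.3000  ⇒  Var(R_m) = 30.3000 / 5 = 6.0600
β = Cov / Var(R_m) = 4.5240 / 6.0600 = 0.7465
MRP = 10.40% − 2.80% = 7.60%
E(R) = R_f + β × MRP = 2.80% + 0.7465 × 7.60% = 8.47%

8.47%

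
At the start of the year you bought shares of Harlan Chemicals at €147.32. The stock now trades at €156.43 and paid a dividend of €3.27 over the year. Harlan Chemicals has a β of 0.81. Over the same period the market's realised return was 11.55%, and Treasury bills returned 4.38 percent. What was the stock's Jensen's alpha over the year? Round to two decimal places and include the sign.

-1.78%

Realised HPR = (P1 + D1 − P0) / P0 = (156.43 + 3.27 − 147.32) / 147.32 = 12.38 / 147.32 = 8.4035%
MRP = 11.55% − 4.38% = 7.17%
CAPM required = R_f + β·MRP = 4.38% + 0.81 × 7.17% = 10.1877%
α = realised − required = 8.4035% − 10.1877% = -1.78%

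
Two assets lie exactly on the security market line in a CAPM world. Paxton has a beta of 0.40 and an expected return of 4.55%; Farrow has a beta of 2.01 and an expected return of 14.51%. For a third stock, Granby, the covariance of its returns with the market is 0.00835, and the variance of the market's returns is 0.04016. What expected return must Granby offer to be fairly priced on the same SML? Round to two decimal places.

MRP = (14.51% − 4.55%) / (2.01 − 0.40) = 6.1863%
R_f = 4.55% − 0.40 × 6.1863% = 2.0755%
β_Granby = Cov / Var(R_m) = 0.00835 / 0.04016 = 0.2079
E(R_Granby) = R_f + β × MRP = 2.0755% + 0.2079 × 6.1863% = 3.36%

3.36%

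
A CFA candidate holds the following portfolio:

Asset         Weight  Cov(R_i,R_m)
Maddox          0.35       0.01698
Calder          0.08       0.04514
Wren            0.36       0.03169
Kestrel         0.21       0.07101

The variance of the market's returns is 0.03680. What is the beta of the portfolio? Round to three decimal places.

β_Maddox = 0.01698 / 0.03680 = 0.4614
β_Calder = 0.04514 / 0.03680 = 1.2266
β_Wren = 0.03169 / 0.03680 = 0.8611
β_Kestrel = 0.07101 / 0.03680 = 1.9296
β_P = Σ w_i β_i = 0.35×0.4614 + 0.08×1.2266 + 0.36×0.8611 + 0.21×1.9296 = 0.9748

0.975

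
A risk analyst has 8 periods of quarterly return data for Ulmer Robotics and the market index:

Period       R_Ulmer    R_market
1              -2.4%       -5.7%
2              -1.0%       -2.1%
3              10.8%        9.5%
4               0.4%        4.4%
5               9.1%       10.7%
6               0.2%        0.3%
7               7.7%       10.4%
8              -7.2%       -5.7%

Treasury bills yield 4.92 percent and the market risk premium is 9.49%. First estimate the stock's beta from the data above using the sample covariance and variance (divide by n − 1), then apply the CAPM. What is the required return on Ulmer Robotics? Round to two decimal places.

12.98%

Mean R_i = (-2.4 − 1.0 + 10.8 + 0.4 + 9.1 + 0.2 + 7.7 − 7.2) / 8 = 2.2000%
Mean R_m = (-5.7 − 2.1 + 9.5 + 4.4 + 10.7 + 0.3 + 10.4 − 5.7) / 8 = 2.7250%
Σ(R_i − R̄_i)(R_m − R̄_m) = 290.7300  ⇒  Cov = 290.7300 / 7 = 41.5329
Σ(R_m − R̄_m)² = 342.3350  ⇒  Var(R_m) = 342.3350 / 7 = 48.9050
β = Cov / Var(R_m) = 41.5329 / 48.9050 = 0.8493
E(R) = R_f + β × MRP = 4.92% + 0.8493 × 9.49% = 12.98%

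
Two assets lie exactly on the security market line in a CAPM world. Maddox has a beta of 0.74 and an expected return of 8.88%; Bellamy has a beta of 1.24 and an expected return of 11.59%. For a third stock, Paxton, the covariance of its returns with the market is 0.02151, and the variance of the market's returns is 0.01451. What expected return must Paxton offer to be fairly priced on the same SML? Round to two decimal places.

MRP = (11.59% − 8.88%) / (1.24 − 0.74) = 5.4200%
R_f = 8.88% − 0.74 × 5.4200% = 4.8692%
β_Paxton = Cov / Var(R_m) = 0.02151 / 0.01451 = 1.4824
E(R_Paxton) = R_f + β × MRP = 4.8692% + 1.4824 × 5.4200% = 12.90%

12.90%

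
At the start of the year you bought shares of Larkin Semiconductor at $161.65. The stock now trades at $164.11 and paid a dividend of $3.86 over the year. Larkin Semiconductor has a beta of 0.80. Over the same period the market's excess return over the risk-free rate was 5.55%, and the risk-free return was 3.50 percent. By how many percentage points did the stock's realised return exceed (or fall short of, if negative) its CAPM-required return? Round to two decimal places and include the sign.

Realised HPR = (P1 + D1 − P0) / P0 = (164.11 + 3.86 − 161.65) / 161.65 = 6.32 / 161.65 = 3.9097%
CAPM required = R_f + β·MRP = 3.50% + 0.80 × 5.55% = 7.9400%
α = realised − required = 3.9097% − 7.9400% = -4.03%

-4.03%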